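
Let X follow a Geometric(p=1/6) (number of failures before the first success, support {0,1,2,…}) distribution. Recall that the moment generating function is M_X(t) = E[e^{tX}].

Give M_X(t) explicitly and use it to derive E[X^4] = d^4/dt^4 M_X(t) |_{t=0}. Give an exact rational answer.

M_X(t) = 1/(6*(1 - 5*e^(t)/6))
D^4[M](t) = (-625*e^(4*t) - 8250*e^(3*t) - 9900*e^(2*t) - 1080*e^(t))/(3125*e^(5*t) - 18750*e^(4*t) + 45000*e^(3*t) - 54000*e^(2*t) + 32400*e^(t) - 7776)

E[X^4] = D^4[M](0) = 19855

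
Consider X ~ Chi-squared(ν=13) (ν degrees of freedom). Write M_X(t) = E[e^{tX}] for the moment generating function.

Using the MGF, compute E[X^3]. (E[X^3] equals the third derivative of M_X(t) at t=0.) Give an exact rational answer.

E[X^3] = M′′′(0) = 3315

M_X(t) = (1 - 2*t)^(-13/2)
M′(t) = -13/(128*t^7*√(1 - 2*t) - 448*t^6*√(1 - 2*t) + 672*t^5*√(1 - 2*t) - 560*t^4*√(1 - 2*t) + 280*t^3*√(1 - 2*t) - 84*t^2*√(1 - 2*t) + 14*t*√(1 - 2*t) - √(1 - 2*t))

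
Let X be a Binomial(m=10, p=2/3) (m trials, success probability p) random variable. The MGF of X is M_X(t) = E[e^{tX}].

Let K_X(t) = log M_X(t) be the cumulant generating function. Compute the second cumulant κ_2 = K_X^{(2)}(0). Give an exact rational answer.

κ_2 = d^2K/dt^2 |_{t=0} = 20/9

M_X(t) = (2*e^(t)/3 + 1/3)^10
K_X(t) = log M_X(t) = 10*log(2*e^(t)/3 + 1/3)
dK/dt = 20*e^(t)/(2*e^(t) + 1)
d^2K/dt^2 = 20*e^(t)/(4*e^(2*t) + 4*e^(t) + 1)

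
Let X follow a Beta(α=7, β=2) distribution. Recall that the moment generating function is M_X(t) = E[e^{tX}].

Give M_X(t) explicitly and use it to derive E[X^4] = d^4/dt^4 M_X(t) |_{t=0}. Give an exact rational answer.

M_X(t) = ₁F₁(7; 9; t)
M^(4)(t) = 14*₁F₁(11; 13; t)/33

E[X^4] = M^(4)(0) = 14/33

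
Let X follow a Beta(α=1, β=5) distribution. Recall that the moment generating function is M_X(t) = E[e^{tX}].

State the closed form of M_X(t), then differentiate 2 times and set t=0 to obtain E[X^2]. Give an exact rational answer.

E[X^2] = M′′(0) = 1/21

M_X(t) = ₁F₁(1; 6; t)
M′(t) = ₁F₁(2; 7; t)/6
M′′(t) = ₁F₁(3; 8; t)/21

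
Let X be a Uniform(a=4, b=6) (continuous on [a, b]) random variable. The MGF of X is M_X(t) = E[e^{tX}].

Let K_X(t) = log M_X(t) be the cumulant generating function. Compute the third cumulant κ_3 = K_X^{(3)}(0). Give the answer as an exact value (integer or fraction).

κ_3 = K′′′(0) = 0

M_X(t) = (e^(6*t) - e^(4*t))/(2*t)
K_X(t) = log M_X(t) = -log(t) + log(e^(6*t) - e^(4*t)) - log(2)
K′(t) = (6*t*e^(2*t) - 4*t - e^(2*t) + 1)/(t*e^(2*t) - t)
K′′(t) = (-4*t^2*e^(2*t) + e^(4*t) - 2*e^(2*t) + 1)/(t^2*e^(4*t) - 2*t^2*e^(2*t) + t^2)
K′′′(t) = (8*t^3*e^(4*t) + 8*t^3*e^(2*t) - 2*e^(6*t) + 6*e^(4*t) - 6*e^(2*t) + 2)/(t^3*e^(6*t) - 3*t^3*e^(4*t) + 3*t^3*e^(2*t) - t^3)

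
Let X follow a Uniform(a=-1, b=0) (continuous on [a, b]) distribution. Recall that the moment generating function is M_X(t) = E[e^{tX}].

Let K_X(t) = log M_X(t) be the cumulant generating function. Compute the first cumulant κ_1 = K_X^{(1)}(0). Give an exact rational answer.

κ_1 = dK/dt |_{t=0} = -1/2

M_X(t) = (1 - e^(-t))/t
K_X(t) = log M_X(t) = -log(t) + log(1 - e^(-t))
dK/dt = (t - e^(t) + 1)/(t*e^(t) - t)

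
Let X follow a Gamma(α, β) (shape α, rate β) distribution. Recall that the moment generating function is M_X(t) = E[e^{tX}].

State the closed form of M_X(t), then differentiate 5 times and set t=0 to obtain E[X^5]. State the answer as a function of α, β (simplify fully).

M_X(t) = (β/(β - t))^α
M′(t) = -α*β^α*(1/(β - t))^α/(-β + t)
M′′(t) = (α^2*β^α*(1/(β - t))^α + α*β^α*(1/(β - t))^α)/(β^2 - 2*β*t + t^2)
M′′′(t) = (-α^3*β^α*(1/(β - t))^α - 3*α^2*β^α*(1/(β - t))^α - 2*α*β^α*(1/(β - t))^α)/(-β^3 + 3*β^2*t - 3*β*t^2 + t^3)
M′′′′(t) = (α^4*β^α*(1/(β - t))^α + 6*α^3*β^α*(1/(β - t))^α + 11*α^2*β^α*(1/(β - t))^α + 6*α*β^α*(1/(β - t))^α)/(β^4 - 4*β^3*t + 6*β^2*t^2 - 4*β*t^3 + t^4)

E[X^5] = M′′′′′(0) = α*(α^4 + 10*α^3 + 35*α^2 + 50*α + 24)/β^5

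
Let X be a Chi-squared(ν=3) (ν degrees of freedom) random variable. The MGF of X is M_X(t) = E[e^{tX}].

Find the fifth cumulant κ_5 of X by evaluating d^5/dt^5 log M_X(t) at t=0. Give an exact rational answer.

κ_5 = d^5K/dt^5 |_{t=0} = 1152

M_X(t) = (1 - 2*t)^(-3/2)
K_X(t) = log M_X(t) = -3*log(1 - 2*t)/2
dK/dt = -3/(2*t - 1)
d^2K/dt^2 = 6/(4*t^2 - 4*t + 1)
d^3K/dt^3 = -24/(8*t^3 - 12*t^2 + 6*t - 1)
d^4K/dt^4 = 144/(16*t^4 - 32*t^3 + 24*t^2 - 8*t + 1)
d^5K/dt^5 = -1152/(32*t^5 - 80*t^4 + 80*t^3 - 40*t^2 + 10*t - 1)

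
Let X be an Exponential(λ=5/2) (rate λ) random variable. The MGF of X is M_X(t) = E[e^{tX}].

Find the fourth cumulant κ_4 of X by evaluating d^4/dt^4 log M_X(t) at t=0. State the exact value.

M_X(t) = 5/(2*(5/2 - t))
K_X(t) = log M_X(t) = -log(5/2 - t) - log(2) + log(5)
dK/dt = -2/(2*t - 5)
d^2K/dt^2 = 4/(4*t^2 - 20*t + 25)
d^3K/dt^3 = -16/(8*t^3 - 60*t^2 + 150*t - 125)
d^4K/dt^4 = 96/(16*t^4 - 160*t^3 + 600*t^2 - 1000*t + 625)

κ_4 = d^4K/dt^4 |_{t=0} = 96/625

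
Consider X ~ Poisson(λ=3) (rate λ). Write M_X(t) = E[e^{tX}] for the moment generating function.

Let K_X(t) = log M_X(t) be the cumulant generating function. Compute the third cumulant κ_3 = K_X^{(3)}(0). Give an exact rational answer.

M_X(t) = e^(3*e^(t) - 3)
K_X(t) = log M_X(t) = 3*e^(t) - 3
K′(t) = 3*e^(t)
K′′(t) = 3*e^(t)
K′′′(t) = 3*e^(t)

κ_3 = K′′′(0) = 3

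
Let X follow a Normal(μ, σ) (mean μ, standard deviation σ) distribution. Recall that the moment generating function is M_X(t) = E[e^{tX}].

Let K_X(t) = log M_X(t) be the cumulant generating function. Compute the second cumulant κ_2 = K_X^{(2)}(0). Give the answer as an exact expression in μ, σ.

M_X(t) = e^(μ*t + σ^2*t^2/2)
K_X(t) = log M_X(t) = μ*t + σ^2*t^2/2
K^(2)(t) = σ^2

κ_2 = K^(2)(0) = σ^2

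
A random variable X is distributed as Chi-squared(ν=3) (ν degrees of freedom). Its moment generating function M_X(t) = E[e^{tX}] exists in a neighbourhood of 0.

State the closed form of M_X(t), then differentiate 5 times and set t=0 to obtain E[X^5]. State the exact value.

M_X(t) = (1 - 2*t)^(-3/2)
dM/dt = 3/(4*t^2*√(1 - 2*t) - 4*t*√(1 - 2*t) + √(1 - 2*t))
d^2M/dt^2 = -15/(8*t^3*√(1 - 2*t) - 12*t^2*√(1 - 2*t) + 6*t*√(1 - 2*t) - √(1 - 2*t))
d^3M/dt^3 = 105/(16*t^4*√(1 - 2*t) - 32*t^3*√(1 - 2*t) + 24*t^2*√(1 - 2*t) - 8*t*√(1 - 2*t) + √(1 - 2*t))
d^4M/dt^4 = -945/(32*t^5*√(1 - 2*t) - 80*t^4*√(1 - 2*t) + 80*t^3*√(1 - 2*t) - 40*t^2*√(1 - 2*t) + 10*t*√(1 - 2*t) - √(1 - 2*t))
d^5M/dt^5 = 10395/(64*t^6*√(1 - 2*t) - 192*t^5*√(1 - 2*t) + 240*t^4*√(1 - 2*t) - 160*t^3*√(1 - 2*t) + 60*t^2*√(1 - 2*t) - 12*t*√(1 - 2*t) + √(1 - 2*t))

E[X^5] = d^5M/dt^5 |_{t=0} = 10395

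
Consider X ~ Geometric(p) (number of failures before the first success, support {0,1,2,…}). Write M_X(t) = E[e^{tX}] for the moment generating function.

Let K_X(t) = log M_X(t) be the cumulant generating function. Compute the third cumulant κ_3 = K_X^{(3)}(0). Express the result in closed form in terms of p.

M_X(t) = p/(-(1 - p)*e^(t) + 1)
K_X(t) = log M_X(t) = log(p) - log(-(1 - p)*e^(t) + 1)

κ_3 = K^(3)(0) = (p^2 - 3*p + 2)/p^3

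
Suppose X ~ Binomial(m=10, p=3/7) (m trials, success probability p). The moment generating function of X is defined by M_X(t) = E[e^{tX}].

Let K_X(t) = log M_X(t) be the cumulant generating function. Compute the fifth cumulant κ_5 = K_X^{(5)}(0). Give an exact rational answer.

M_X(t) = (3*e^(t)/7 + 4/7)^10
K_X(t) = log M_X(t) = 10*log(3*e^(t)/7 + 4/7)
K′(t) = 30*e^(t)/(3*e^(t) + 4)
K′′(t) = 120*e^(t)/(9*e^(2*t) + 24*e^(t) + 16)
K′′′(t) = (-360*e^(2*t) + 480*e^(t))/(27*e^(3*t) + 108*e^(2*t) + 144*e^(t) + 64)
K′′′′(t) = (1080*e^(3*t) - 5760*e^(2*t) + 1920*e^(t))/(81*e^(4*t) + 432*e^(3*t) + 864*e^(2*t) + 768*e^(t) + 256)
K′′′′′(t) = (-3240*e^(4*t) + 47520*e^(3*t) - 63360*e^(2*t) + 7680*e^(t))/(243*e^(5*t) + 1620*e^(4*t) + 4320*e^(3*t) + 5760*e^(2*t) + 3840*e^(t) + 1024)

κ_5 = K′′′′′(0) = -11400/16807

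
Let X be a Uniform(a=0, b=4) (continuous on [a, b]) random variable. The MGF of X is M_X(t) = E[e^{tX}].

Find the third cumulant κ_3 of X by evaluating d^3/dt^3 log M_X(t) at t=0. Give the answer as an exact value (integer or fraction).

κ_3 = d^3K/dt^3 |_{t=0} = 0

M_X(t) = (e^(4*t) - 1)/(4*t)
K_X(t) = log M_X(t) = -log(t) + log(e^(4*t) - 1) - 2*log(2)
dK/dt = (4*t*e^(4*t) - e^(4*t) + 1)/(t*e^(4*t) - t)
d^2K/dt^2 = (-16*t^2*e^(4*t) + e^(8*t) - 2*e^(4*t) + 1)/(t^2*e^(8*t) - 2*t^2*e^(4*t) + t^2)
d^3K/dt^3 = (64*t^3*e^(8*t) + 64*t^3*e^(4*t) - 2*e^(12*t) + 6*e^(8*t) - 6*e^(4*t) + 2)/(t^3*e^(12*t) - 3*t^3*e^(8*t) + 3*t^3*e^(4*t) - t^3)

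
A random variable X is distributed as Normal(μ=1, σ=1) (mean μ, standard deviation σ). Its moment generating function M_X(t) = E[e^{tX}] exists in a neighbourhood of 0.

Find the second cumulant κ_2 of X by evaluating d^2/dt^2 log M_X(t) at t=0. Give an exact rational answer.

κ_2 = K^(2)(0) = 1

M_X(t) = e^(t^2/2 + t)
K_X(t) = log M_X(t) = t^2/2 + t
K^(2)(t) = 1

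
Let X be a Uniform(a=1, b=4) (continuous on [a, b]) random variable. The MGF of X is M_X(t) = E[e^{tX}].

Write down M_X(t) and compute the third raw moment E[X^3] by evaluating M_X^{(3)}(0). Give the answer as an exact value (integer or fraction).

E[X^3] = M^(3)(0) = 85/4

M_X(t) = (e^(4*t) - e^(t))/(3*t)
M^(3)(t) = (64*t^3*e^(4*t) - t^3*e^(t) - 48*t^2*e^(4*t) + 3*t^2*e^(t) + 24*t*e^(4*t) - 6*t*e^(t) - 6*e^(4*t) + 6*e^(t))/(3*t^4)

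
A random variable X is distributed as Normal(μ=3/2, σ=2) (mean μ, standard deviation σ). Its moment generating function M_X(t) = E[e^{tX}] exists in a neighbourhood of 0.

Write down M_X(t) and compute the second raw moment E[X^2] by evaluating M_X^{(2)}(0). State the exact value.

M_X(t) = e^(2*t^2 + 3*t/2)
dM/dt = 4*t*e^(3*t/2)*e^(2*t^2) + 3*e^(3*t/2)*e^(2*t^2)/2
d^2M/dt^2 = 16*t^2*e^(3*t/2)*e^(2*t^2) + 12*t*e^(3*t/2)*e^(2*t^2) + 25*e^(3*t/2)*e^(2*t^2)/4

E[X^2] = d^2M/dt^2 |_{t=0} = 25/4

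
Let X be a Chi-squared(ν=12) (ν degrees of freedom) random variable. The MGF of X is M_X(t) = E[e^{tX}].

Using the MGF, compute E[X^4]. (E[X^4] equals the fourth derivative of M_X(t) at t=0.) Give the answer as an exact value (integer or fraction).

M_X(t) = (1 - 2*t)^(-6)
D^4[M](t) = 48384/(1024*t^10 - 5120*t^9 + 11520*t^8 - 15360*t^7 + 13440*t^6 - 8064*t^5 + 3360*t^4 - 960*t^3 + 180*t^2 - 20*t + 1)

E[X^4] = D^4[M](0) = 48384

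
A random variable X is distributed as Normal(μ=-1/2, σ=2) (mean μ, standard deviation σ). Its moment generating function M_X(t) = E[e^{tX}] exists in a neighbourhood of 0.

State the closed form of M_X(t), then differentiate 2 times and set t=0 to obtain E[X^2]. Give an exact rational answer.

M_X(t) = e^(2*t^2 - t/2)
M^(2)(t) = (64*t^2*e^(2*t^2) - 16*t*e^(2*t^2) + 17*e^(2*t^2))*e^(-t/2)/4

E[X^2] = M^(2)(0) = 17/4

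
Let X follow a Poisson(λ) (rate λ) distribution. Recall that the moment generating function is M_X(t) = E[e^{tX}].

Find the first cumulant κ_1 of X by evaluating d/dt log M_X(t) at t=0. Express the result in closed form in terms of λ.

κ_1 = dK/dt |_{t=0} = λ

M_X(t) = e^(λ*(e^(t) - 1))
K_X(t) = log M_X(t) = λ*(e^(t) - 1)
dK/dt = λ*e^(t)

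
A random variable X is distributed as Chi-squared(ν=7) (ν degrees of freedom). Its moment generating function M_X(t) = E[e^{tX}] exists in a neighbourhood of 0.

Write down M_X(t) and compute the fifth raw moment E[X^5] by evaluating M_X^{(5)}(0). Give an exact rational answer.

M_X(t) = (1 - 2*t)^(-7/2)

E[X^5] = D^5[M](0) = 135135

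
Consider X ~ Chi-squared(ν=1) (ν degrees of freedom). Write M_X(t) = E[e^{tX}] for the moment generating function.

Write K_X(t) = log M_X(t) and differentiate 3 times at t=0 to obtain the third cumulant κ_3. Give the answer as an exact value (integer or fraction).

M_X(t) = 1/√(1 - 2*t)
K_X(t) = log M_X(t) = -log(1 - 2*t)/2
D^3[K](t) = -8/(8*t^3 - 12*t^2 + 6*t - 1)

κ_3 = D^3[K](0) = 8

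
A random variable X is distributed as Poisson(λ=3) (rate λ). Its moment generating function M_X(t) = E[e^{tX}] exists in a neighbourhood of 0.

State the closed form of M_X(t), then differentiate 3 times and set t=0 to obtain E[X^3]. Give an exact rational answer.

M_X(t) = e^(3*e^(t) - 3)
dM/dt = 3*e^(-3)*e^(t)*e^(3*e^(t))
d^2M/dt^2 = (9*e^(2*t)*e^(3*e^(t)) + 3*e^(t)*e^(3*e^(t)))*e^(-3)
d^3M/dt^3 = (27*e^(3*t)*e^(3*e^(t)) + 27*e^(2*t)*e^(3*e^(t)) + 3*e^(t)*e^(3*e^(t)))*e^(-3)

E[X^3] = d^3M/dt^3 |_{t=0} = 57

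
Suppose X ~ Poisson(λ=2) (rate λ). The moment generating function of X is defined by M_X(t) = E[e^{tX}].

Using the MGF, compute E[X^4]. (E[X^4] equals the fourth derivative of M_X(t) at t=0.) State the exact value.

M_X(t) = e^(2*e^(t) - 2)
M^(4)(t) = (16*e^(4*t)*e^(2*e^(t)) + 48*e^(3*t)*e^(2*e^(t)) + 28*e^(2*t)*e^(2*e^(t)) + 2*e^(t)*e^(2*e^(t)))*e^(-2)

E[X^4] = M^(4)(0) = 94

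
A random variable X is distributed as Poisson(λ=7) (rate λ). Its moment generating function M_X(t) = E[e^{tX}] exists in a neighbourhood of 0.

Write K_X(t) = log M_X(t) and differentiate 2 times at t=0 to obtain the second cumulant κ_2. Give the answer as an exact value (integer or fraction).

κ_2 = d^2K/dt^2 |_{t=0} = 7

M_X(t) = e^(7*e^(t) - 7)
K_X(t) = log M_X(t) = 7*e^(t) - 7
dK/dt = 7*e^(t)
d^2K/dt^2 = 7*e^(t)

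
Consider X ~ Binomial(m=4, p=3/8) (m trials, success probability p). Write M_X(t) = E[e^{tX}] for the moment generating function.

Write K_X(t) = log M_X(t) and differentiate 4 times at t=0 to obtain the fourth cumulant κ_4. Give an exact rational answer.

M_X(t) = (3*e^(t)/8 + 5/8)^4
K_X(t) = log M_X(t) = 4*log(3*e^(t)/8 + 5/8)
K^(4)(t) = (540*e^(3*t) - 3600*e^(2*t) + 1500*e^(t))/(81*e^(4*t) + 540*e^(3*t) + 1350*e^(2*t) + 1500*e^(t) + 625)

κ_4 = K^(4)(0) = -195/512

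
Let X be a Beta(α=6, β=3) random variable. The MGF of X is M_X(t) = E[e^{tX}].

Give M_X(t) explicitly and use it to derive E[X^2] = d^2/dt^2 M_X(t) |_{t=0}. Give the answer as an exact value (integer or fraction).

M_X(t) = ₁F₁(6; 9; t)
M^(2)(t) = 7*₁F₁(8; 11; t)/15

E[X^2] = M^(2)(0) = 7/15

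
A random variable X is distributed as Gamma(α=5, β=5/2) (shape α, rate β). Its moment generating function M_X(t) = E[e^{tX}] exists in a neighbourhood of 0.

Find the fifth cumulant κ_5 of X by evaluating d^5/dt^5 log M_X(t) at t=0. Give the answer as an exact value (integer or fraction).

M_X(t) = 3125/(32*(5/2 - t)^5)
K_X(t) = log M_X(t) = -5*log(5/2 - t) - 5*log(2) + 5*log(5)
D^5[K](t) = -3840/(32*t^5 - 400*t^4 + 2000*t^3 - 5000*t^2 + 6250*t - 3125)

κ_5 = D^5[K](0) = 768/625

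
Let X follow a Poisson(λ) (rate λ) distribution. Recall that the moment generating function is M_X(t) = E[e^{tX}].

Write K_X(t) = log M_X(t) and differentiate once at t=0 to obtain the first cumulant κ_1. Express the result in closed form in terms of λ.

κ_1 = D[K](0) = λ

M_X(t) = e^(λ*(e^(t) - 1))
K_X(t) = log M_X(t) = λ*(e^(t) - 1)
D[K](t) = λ*e^(t)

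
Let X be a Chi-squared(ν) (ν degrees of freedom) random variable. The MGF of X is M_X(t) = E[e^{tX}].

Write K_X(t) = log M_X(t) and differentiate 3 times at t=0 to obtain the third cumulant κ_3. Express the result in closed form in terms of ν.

κ_3 = d^3K/dt^3 |_{t=0} = 8*ν

M_X(t) = (1 - 2*t)^(-ν/2)
K_X(t) = log M_X(t) = -ν*log(1 - 2*t)/2
dK/dt = -ν/(2*t - 1)
d^2K/dt^2 = 2*ν/(4*t^2 - 4*t + 1)
d^3K/dt^3 = -8*ν/(8*t^3 - 12*t^2 + 6*t - 1)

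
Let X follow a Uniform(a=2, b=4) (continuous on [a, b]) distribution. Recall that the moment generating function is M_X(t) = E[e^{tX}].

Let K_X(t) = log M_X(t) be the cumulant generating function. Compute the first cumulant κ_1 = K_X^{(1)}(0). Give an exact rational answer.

κ_1 = dK/dt |_{t=0} = 3

M_X(t) = (e^(4*t) - e^(2*t))/(2*t)
K_X(t) = log M_X(t) = -log(t) + log(e^(4*t) - e^(2*t)) - log(2)
dK/dt = (4*t*e^(2*t) - 2*t - e^(2*t) + 1)/(t*e^(2*t) - t)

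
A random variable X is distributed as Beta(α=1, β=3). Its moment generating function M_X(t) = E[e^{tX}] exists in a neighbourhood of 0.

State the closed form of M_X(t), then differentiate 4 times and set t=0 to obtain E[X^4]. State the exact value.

M_X(t) = ₁F₁(1; 4; t)
M′(t) = ₁F₁(2; 5; t)/4
M′′(t) = ₁F₁(3; 6; t)/10
M′′′(t) = ₁F₁(4; 7; t)/20
M′′′′(t) = ₁F₁(5; 8; t)/35

E[X^4] = M′′′′(0) = 1/35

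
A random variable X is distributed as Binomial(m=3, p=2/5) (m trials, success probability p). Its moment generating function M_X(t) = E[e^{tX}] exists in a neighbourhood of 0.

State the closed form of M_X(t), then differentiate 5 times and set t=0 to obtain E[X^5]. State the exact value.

E[X^5] = M′′′′′(0) = 126/5

M_X(t) = (2*e^(t)/5 + 3/5)^3
M′(t) = 24*e^(3*t)/125 + 72*e^(2*t)/125 + 54*e^(t)/125
M′′(t) = 72*e^(3*t)/125 + 144*e^(2*t)/125 + 54*e^(t)/125
M′′′(t) = 216*e^(3*t)/125 + 288*e^(2*t)/125 + 54*e^(t)/125
M′′′′(t) = 648*e^(3*t)/125 + 576*e^(2*t)/125 + 54*e^(t)/125
M′′′′′(t) = 1944*e^(3*t)/125 + 1152*e^(2*t)/125 + 54*e^(t)/125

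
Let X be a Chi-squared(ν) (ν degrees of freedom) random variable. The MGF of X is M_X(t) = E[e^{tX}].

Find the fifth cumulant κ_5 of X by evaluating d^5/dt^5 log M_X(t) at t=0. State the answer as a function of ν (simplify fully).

κ_5 = D^5[K](0) = 384*ν

M_X(t) = (1 - 2*t)^(-ν/2)
K_X(t) = log M_X(t) = -ν*log(1 - 2*t)/2
D^5[K](t) = -384*ν/(32*t^5 - 80*t^4 + 80*t^3 - 40*t^2 + 10*t - 1)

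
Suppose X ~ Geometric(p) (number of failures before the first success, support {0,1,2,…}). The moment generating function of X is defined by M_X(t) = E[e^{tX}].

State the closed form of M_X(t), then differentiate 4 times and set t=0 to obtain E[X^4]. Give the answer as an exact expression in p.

E[X^4] = M^(4)(0) = 1 - 15/p + 50/p^2 - 60/p^3 + 24/p^4

M_X(t) = p/(-(1 - p)*e^(t) + 1)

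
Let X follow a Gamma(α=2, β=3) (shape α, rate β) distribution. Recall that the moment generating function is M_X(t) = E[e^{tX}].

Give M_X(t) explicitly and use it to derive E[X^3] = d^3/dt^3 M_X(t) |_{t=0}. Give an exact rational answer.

E[X^3] = D^3[M](0) = 8/9

M_X(t) = 9/(3 - t)^2
D^3[M](t) = -216/(t^5 - 15*t^4 + 90*t^3 - 270*t^2 + 405*t - 243)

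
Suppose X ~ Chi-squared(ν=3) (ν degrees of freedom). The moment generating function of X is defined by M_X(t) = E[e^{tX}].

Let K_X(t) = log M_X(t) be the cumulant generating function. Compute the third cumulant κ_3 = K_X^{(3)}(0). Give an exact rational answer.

κ_3 = d^3K/dt^3 |_{t=0} = 24

M_X(t) = (1 - 2*t)^(-3/2)
K_X(t) = log M_X(t) = -3*log(1 - 2*t)/2
dK/dt = -3/(2*t - 1)
d^2K/dt^2 = 6/(4*t^2 - 4*t + 1)
d^3K/dt^3 = -24/(8*t^3 - 12*t^2 + 6*t - 1)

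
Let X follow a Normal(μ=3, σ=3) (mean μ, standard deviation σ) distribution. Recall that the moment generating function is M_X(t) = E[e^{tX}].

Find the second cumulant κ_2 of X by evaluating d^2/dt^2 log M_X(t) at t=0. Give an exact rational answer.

M_X(t) = e^(9*t^2/2 + 3*t)
K_X(t) = log M_X(t) = 9*t^2/2 + 3*t
D^2[K](t) = 9

κ_2 = D^2[K](0) = 9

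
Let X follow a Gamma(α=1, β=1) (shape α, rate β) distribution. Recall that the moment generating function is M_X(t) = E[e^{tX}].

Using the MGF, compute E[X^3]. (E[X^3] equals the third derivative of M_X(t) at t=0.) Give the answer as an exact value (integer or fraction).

M_X(t) = 1/(1 - t)
dM/dt = 1/(t^2 - 2*t + 1)
d^2M/dt^2 = -2/(t^3 - 3*t^2 + 3*t - 1)
d^3M/dt^3 = 6/(t^4 - 4*t^3 + 6*t^2 - 4*t + 1)

E[X^3] = d^3M/dt^3 |_{t=0} = 6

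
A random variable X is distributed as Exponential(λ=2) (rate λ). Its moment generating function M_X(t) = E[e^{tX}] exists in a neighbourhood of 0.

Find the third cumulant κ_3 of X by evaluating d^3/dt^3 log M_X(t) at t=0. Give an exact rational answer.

M_X(t) = 2/(2 - t)
K_X(t) = log M_X(t) = -log(2 - t) + log(2)
K^(3)(t) = -2/(t^3 - 6*t^2 + 12*t - 8)

κ_3 = K^(3)(0) = 1/4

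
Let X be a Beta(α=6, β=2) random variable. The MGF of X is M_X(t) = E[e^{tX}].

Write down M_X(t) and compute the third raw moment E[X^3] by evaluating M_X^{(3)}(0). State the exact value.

M_X(t) = ₁F₁(6; 8; t)
M′(t) = 3*₁F₁(7; 9; t)/4
M′′(t) = 7*₁F₁(8; 10; t)/12
M′′′(t) = 7*₁F₁(9; 11; t)/15

E[X^3] = M′′′(0) = 7/15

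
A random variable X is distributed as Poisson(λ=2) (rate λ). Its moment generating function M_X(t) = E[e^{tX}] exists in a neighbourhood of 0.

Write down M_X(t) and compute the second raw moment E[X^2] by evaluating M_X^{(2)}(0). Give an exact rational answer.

M_X(t) = e^(2*e^(t) - 2)
M′(t) = 2*e^(-2)*e^(t)*e^(2*e^(t))
M′′(t) = (4*e^(2*t)*e^(2*e^(t)) + 2*e^(t)*e^(2*e^(t)))*e^(-2)

E[X^2] = M′′(0) = 6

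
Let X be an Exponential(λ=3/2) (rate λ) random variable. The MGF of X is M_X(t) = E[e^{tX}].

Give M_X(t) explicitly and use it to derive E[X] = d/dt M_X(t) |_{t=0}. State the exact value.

E[X] = M′(0) = 2/3

M_X(t) = 3/(2*(3/2 - t))
M′(t) = 6/(4*t^2 - 12*t + 9)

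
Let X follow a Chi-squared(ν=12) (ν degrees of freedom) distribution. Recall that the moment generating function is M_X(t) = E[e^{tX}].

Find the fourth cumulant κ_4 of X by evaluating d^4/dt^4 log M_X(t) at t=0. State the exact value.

M_X(t) = (1 - 2*t)^(-6)
K_X(t) = log M_X(t) = -6*log(1 - 2*t)
K′(t) = -12/(2*t - 1)
K′′(t) = 24/(4*t^2 - 4*t + 1)
K′′′(t) = -96/(8*t^3 - 12*t^2 + 6*t - 1)
K′′′′(t) = 576/(16*t^4 - 32*t^3 + 24*t^2 - 8*t + 1)

κ_4 = K′′′′(0) = 576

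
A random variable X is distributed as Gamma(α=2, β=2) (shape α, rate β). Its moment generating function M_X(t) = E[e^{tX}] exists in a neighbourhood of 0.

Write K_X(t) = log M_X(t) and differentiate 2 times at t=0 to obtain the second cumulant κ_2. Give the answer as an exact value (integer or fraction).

κ_2 = d^2K/dt^2 |_{t=0} = 1/2

M_X(t) = 4/(2 - t)^2
K_X(t) = log M_X(t) = -2*log(2 - t) + 2*log(2)
dK/dt = -2/(t - 2)
d^2K/dt^2 = 2/(t^2 - 4*t + 4)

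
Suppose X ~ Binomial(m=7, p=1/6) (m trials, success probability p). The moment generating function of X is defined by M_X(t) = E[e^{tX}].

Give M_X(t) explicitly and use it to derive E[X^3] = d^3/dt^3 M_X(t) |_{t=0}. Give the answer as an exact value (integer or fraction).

E[X^3] = d^3M/dt^3 |_{t=0} = 203/36

M_X(t) = (e^(t)/6 + 5/6)^7
dM/dt = 7*e^(7*t)/279936 + 35*e^(6*t)/46656 + 875*e^(5*t)/93312 + 4375*e^(4*t)/69984 + 21875*e^(3*t)/93312 + 21875*e^(2*t)/46656 + 109375*e^(t)/279936
d^2M/dt^2 = 49*e^(7*t)/279936 + 35*e^(6*t)/7776 + 4375*e^(5*t)/93312 + 4375*e^(4*t)/17496 + 21875*e^(3*t)/31104 + 21875*e^(2*t)/23328 + 109375*e^(t)/279936
d^3M/dt^3 = 343*e^(7*t)/279936 + 35*e^(6*t)/1296 + 21875*e^(5*t)/93312 + 4375*e^(4*t)/4374 + 21875*e^(3*t)/10368 + 21875*e^(2*t)/11664 + 109375*e^(t)/279936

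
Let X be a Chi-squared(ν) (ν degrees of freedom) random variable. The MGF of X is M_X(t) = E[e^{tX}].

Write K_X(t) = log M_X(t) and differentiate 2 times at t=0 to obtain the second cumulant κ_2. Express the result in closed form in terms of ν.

κ_2 = K′′(0) = 2*ν

M_X(t) = (1 - 2*t)^(-ν/2)
K_X(t) = log M_X(t) = -ν*log(1 - 2*t)/2
K′(t) = -ν/(2*t - 1)
K′′(t) = 2*ν/(4*t^2 - 4*t + 1)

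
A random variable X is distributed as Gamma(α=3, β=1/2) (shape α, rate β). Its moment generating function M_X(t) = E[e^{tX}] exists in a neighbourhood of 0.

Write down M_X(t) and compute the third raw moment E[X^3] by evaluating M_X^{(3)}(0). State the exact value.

M_X(t) = 1/(8*(1/2 - t)^3)
D^3[M](t) = 480/(64*t^6 - 192*t^5 + 240*t^4 - 160*t^3 + 60*t^2 - 12*t + 1)

E[X^3] = D^3[M](0) = 480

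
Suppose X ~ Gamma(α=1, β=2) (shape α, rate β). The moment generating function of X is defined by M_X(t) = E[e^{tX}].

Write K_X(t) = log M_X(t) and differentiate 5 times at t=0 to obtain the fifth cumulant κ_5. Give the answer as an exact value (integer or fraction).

M_X(t) = 2/(2 - t)
K_X(t) = log M_X(t) = -log(2 - t) + log(2)
D^5[K](t) = -24/(t^5 - 10*t^4 + 40*t^3 - 80*t^2 + 80*t - 32)

κ_5 = D^5[K](0) = 3/4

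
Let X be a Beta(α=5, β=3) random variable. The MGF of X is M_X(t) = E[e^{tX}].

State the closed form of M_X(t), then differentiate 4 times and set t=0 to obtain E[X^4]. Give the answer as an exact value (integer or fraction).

M_X(t) = ₁F₁(5; 8; t)
M^(4)(t) = 7*₁F₁(9; 12; t)/33

E[X^4] = M^(4)(0) = 7/33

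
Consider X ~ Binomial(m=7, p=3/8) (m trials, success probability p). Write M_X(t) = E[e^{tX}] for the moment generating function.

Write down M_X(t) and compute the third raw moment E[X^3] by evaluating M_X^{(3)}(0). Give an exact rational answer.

M_X(t) = (3*e^(t)/8 + 5/8)^7

E[X^3] = d^3M/dt^3 |_{t=0} = 8043/256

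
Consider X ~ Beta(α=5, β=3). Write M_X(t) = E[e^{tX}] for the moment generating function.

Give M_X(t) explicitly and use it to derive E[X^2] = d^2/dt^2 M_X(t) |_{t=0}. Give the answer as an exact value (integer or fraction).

M_X(t) = ₁F₁(5; 8; t)
D^2[M](t) = 5*₁F₁(7; 10; t)/12

E[X^2] = D^2[M](0) = 5/12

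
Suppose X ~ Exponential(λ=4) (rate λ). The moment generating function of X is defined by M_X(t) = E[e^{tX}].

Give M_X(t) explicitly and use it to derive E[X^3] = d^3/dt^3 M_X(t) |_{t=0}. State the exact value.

E[X^3] = d^3M/dt^3 |_{t=0} = 3/32

M_X(t) = 4/(4 - t)
dM/dt = 4/(t^2 - 8*t + 16)
d^2M/dt^2 = -8/(t^3 - 12*t^2 + 48*t - 64)
d^3M/dt^3 = 24/(t^4 - 16*t^3 + 96*t^2 - 256*t + 256)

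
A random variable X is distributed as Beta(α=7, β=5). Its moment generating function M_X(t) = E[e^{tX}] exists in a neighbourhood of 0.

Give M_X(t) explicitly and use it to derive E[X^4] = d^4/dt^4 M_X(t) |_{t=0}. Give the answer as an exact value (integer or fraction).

E[X^4] = d^4M/dt^4 |_{t=0} = 2/13

M_X(t) = ₁F₁(7; 12; t)
dM/dt = 7*₁F₁(8; 13; t)/12
d^2M/dt^2 = 14*₁F₁(9; 14; t)/39
d^3M/dt^3 = 3*₁F₁(10; 15; t)/13
d^4M/dt^4 = 2*₁F₁(11; 16; t)/13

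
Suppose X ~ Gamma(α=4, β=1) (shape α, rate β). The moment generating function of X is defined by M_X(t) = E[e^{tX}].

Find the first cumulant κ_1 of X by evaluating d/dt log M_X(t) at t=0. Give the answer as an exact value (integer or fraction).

κ_1 = dK/dt |_{t=0} = 4

M_X(t) = (1 - t)^(-4)
K_X(t) = log M_X(t) = -4*log(1 - t)
dK/dt = -4/(t - 1)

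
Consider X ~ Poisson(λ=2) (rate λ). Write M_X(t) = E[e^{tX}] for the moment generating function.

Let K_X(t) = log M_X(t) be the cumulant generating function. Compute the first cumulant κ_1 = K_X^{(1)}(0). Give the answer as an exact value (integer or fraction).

κ_1 = K^(1)(0) = 2

M_X(t) = e^(2*e^(t) - 2)
K_X(t) = log M_X(t) = 2*e^(t) - 2
K^(1)(t) = 2*e^(t)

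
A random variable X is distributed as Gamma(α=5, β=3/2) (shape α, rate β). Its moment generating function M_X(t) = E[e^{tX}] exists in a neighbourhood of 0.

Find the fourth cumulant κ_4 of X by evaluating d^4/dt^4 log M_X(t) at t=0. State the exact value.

M_X(t) = 243/(32*(3/2 - t)^5)
K_X(t) = log M_X(t) = -5*log(3/2 - t) - 5*log(2) + 5*log(3)
dK/dt = -10/(2*t - 3)
d^2K/dt^2 = 20/(4*t^2 - 12*t + 9)
d^3K/dt^3 = -80/(8*t^3 - 36*t^2 + 54*t - 27)
d^4K/dt^4 = 480/(16*t^4 - 96*t^3 + 216*t^2 - 216*t + 81)

κ_4 = d^4K/dt^4 |_{t=0} = 160/27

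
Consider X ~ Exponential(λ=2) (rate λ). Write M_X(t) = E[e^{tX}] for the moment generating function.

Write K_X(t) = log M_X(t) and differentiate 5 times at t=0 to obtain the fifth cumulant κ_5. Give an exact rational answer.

M_X(t) = 2/(2 - t)
K_X(t) = log M_X(t) = -log(2 - t) + log(2)
dK/dt = -1/(t - 2)
d^2K/dt^2 = 1/(t^2 - 4*t + 4)
d^3K/dt^3 = -2/(t^3 - 6*t^2 + 12*t - 8)
d^4K/dt^4 = 6/(t^4 - 8*t^3 + 24*t^2 - 32*t + 16)
d^5K/dt^5 = -24/(t^5 - 10*t^4 + 40*t^3 - 80*t^2 + 80*t - 32)

κ_5 = d^5K/dt^5 |_{t=0} = 3/4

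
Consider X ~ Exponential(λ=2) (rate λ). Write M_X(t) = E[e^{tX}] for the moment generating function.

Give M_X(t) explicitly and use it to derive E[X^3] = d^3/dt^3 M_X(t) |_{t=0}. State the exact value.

M_X(t) = 2/(2 - t)
D^3[M](t) = 12/(t^4 - 8*t^3 + 24*t^2 - 32*t + 16)

E[X^3] = D^3[M](0) = 3/4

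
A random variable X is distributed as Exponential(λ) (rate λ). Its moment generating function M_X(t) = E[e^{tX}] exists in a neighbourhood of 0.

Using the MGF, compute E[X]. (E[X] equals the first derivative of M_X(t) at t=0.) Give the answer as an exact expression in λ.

E[X] = M^(1)(0) = 1/λ

M_X(t) = λ/(λ - t)
M^(1)(t) = λ/(λ^2 - 2*λ*t + t^2)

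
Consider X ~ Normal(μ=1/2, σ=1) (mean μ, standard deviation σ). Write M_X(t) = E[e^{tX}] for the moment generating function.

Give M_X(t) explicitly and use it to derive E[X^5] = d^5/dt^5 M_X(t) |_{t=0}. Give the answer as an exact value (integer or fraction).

M_X(t) = e^(t^2/2 + t/2)
dM/dt = t*e^(t/2)*e^(t^2/2) + e^(t/2)*e^(t^2/2)/2
d^2M/dt^2 = t^2*e^(t/2)*e^(t^2/2) + t*e^(t/2)*e^(t^2/2) + 5*e^(t/2)*e^(t^2/2)/4
d^3M/dt^3 = t^3*e^(t/2)*e^(t^2/2) + 3*t^2*e^(t/2)*e^(t^2/2)/2 + 15*t*e^(t/2)*e^(t^2/2)/4 + 13*e^(t/2)*e^(t^2/2)/8
d^4M/dt^4 = t^4*e^(t/2)*e^(t^2/2) + 2*t^3*e^(t/2)*e^(t^2/2) + 15*t^2*e^(t/2)*e^(t^2/2)/2 + 13*t*e^(t/2)*e^(t^2/2)/2 + 73*e^(t/2)*e^(t^2/2)/16

E[X^5] = d^5M/dt^5 |_{t=0} = 281/32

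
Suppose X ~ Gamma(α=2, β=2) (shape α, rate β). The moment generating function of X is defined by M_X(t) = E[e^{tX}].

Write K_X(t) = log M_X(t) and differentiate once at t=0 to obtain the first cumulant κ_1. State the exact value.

M_X(t) = 4/(2 - t)^2
K_X(t) = log M_X(t) = -2*log(2 - t) + 2*log(2)
dK/dt = -2/(t - 2)

κ_1 = dK/dt |_{t=0} = 1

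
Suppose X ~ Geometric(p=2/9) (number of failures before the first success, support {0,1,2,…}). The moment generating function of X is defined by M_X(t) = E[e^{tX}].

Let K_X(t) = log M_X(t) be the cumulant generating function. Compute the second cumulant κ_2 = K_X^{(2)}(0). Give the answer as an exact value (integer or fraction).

M_X(t) = 2/(9*(1 - 7*e^(t)/9))
K_X(t) = log M_X(t) = -log(1 - 7*e^(t)/9) - 2*log(3) + log(2)
dK/dt = -7*e^(t)/(7*e^(t) - 9)
d^2K/dt^2 = 63*e^(t)/(49*e^(2*t) - 126*e^(t) + 81)

κ_2 = d^2K/dt^2 |_{t=0} = 63/4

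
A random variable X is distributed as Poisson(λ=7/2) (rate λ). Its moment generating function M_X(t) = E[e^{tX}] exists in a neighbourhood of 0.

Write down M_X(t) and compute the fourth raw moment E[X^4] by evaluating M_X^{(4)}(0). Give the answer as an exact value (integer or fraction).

E[X^4] = M^(4)(0) = 7945/16

M_X(t) = e^(7*e^(t)/2 - 7/2)
M^(4)(t) = (2401*e^(4*t)*e^(7*e^(t)/2) + 4116*e^(3*t)*e^(7*e^(t)/2) + 1372*e^(2*t)*e^(7*e^(t)/2) + 56*e^(t)*e^(7*e^(t)/2))*e^(-7/2)/16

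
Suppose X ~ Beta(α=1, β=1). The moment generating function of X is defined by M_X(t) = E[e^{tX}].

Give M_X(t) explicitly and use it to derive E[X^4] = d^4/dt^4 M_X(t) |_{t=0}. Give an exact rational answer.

E[X^4] = M′′′′(0) = 1/5

M_X(t) = ₁F₁(1; 2; t)
M′(t) = ₁F₁(2; 3; t)/2
M′′(t) = ₁F₁(3; 4; t)/3
M′′′(t) = ₁F₁(4; 5; t)/4
M′′′′(t) = ₁F₁(5; 6; t)/5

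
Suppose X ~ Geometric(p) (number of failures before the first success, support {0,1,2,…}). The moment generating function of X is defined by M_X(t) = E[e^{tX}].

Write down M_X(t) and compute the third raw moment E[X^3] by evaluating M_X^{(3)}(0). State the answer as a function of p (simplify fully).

M_X(t) = p/(-(1 - p)*e^(t) + 1)

E[X^3] = D^3[M](0) = -1 + 7/p - 12/p^2 + 6/p^3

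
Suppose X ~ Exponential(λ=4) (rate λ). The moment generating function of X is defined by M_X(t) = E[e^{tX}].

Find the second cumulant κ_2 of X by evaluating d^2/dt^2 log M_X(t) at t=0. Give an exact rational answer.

κ_2 = D^2[K](0) = 1/16

M_X(t) = 4/(4 - t)
K_X(t) = log M_X(t) = -log(4 - t) + 2*log(2)
D^2[K](t) = 1/(t^2 - 8*t + 16)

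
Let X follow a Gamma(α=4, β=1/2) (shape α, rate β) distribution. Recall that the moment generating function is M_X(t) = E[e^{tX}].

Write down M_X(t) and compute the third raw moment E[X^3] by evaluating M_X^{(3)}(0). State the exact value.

E[X^3] = d^3M/dt^3 |_{t=0} = 960

M_X(t) = 1/(16*(1/2 - t)^4)
dM/dt = -8/(32*t^5 - 80*t^4 + 80*t^3 - 40*t^2 + 10*t - 1)
d^2M/dt^2 = 80/(64*t^6 - 192*t^5 + 240*t^4 - 160*t^3 + 60*t^2 - 12*t + 1)
d^3M/dt^3 = -960/(128*t^7 - 448*t^6 + 672*t^5 - 560*t^4 + 280*t^3 - 84*t^2 + 14*t - 1)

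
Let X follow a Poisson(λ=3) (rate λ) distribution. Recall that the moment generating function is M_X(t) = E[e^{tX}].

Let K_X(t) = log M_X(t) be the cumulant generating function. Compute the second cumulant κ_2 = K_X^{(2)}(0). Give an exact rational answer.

κ_2 = D^2[K](0) = 3

M_X(t) = e^(3*e^(t) - 3)
K_X(t) = log M_X(t) = 3*e^(t) - 3
D^2[K](t) = 3*e^(t)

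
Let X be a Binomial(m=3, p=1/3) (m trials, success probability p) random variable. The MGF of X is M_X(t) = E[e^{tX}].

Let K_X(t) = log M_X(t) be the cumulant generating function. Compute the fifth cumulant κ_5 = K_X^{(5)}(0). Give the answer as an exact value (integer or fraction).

M_X(t) = (e^(t)/3 + 2/3)^3
K_X(t) = log M_X(t) = 3*log(e^(t)/3 + 2/3)
K′(t) = 3*e^(t)/(e^(t) + 2)
K′′(t) = 6*e^(t)/(e^(2*t) + 4*e^(t) + 4)
K′′′(t) = (-6*e^(2*t) + 12*e^(t))/(e^(3*t) + 6*e^(2*t) + 12*e^(t) + 8)
K′′′′(t) = (6*e^(3*t) - 48*e^(2*t) + 24*e^(t))/(e^(4*t) + 8*e^(3*t) + 24*e^(2*t) + 32*e^(t) + 16)
K′′′′′(t) = (-6*e^(4*t) + 132*e^(3*t) - 264*e^(2*t) + 48*e^(t))/(e^(5*t) + 10*e^(4*t) + 40*e^(3*t) + 80*e^(2*t) + 80*e^(t) + 32)

κ_5 = K′′′′′(0) = -10/27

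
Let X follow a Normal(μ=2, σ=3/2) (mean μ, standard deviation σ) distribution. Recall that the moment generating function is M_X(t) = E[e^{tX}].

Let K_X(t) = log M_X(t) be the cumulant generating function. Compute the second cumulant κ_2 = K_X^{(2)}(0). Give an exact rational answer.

κ_2 = D^2[K](0) = 9/4

M_X(t) = e^(9*t^2/8 + 2*t)
K_X(t) = log M_X(t) = 9*t^2/8 + 2*t
D^2[K](t) = 9/4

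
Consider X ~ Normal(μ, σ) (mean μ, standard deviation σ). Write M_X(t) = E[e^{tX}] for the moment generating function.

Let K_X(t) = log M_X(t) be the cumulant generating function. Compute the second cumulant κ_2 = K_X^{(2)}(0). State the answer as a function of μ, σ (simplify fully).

M_X(t) = e^(μ*t + σ^2*t^2/2)
K_X(t) = log M_X(t) = μ*t + σ^2*t^2/2
dK/dt = μ + σ^2*t
d^2K/dt^2 = σ^2

κ_2 = d^2K/dt^2 |_{t=0} = σ^2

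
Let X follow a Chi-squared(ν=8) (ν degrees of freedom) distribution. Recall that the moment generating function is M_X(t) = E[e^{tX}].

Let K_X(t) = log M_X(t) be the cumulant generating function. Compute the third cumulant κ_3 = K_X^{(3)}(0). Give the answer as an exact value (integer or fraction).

κ_3 = K^(3)(0) = 64

M_X(t) = (1 - 2*t)^(-4)
K_X(t) = log M_X(t) = -4*log(1 - 2*t)
K^(3)(t) = -64/(8*t^3 - 12*t^2 + 6*t - 1)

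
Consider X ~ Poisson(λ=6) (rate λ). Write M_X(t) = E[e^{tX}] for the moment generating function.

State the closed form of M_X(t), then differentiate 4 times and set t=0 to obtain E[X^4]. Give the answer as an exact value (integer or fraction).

M_X(t) = e^(6*e^(t) - 6)
M^(4)(t) = (1296*e^(4*t)*e^(6*e^(t)) + 1296*e^(3*t)*e^(6*e^(t)) + 252*e^(2*t)*e^(6*e^(t)) + 6*e^(t)*e^(6*e^(t)))*e^(-6)

E[X^4] = M^(4)(0) = 2850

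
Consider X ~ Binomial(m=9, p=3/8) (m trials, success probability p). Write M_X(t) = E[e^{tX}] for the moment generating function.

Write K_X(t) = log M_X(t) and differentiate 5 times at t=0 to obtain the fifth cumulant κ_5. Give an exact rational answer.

M_X(t) = (3*e^(t)/8 + 5/8)^9
K_X(t) = log M_X(t) = 9*log(3*e^(t)/8 + 5/8)
K^(5)(t) = (-3645*e^(4*t) + 66825*e^(3*t) - 111375*e^(2*t) + 16875*e^(t))/(243*e^(5*t) + 2025*e^(4*t) + 6750*e^(3*t) + 11250*e^(2*t) + 9375*e^(t) + 3125)

κ_5 = K^(5)(0) = -3915/4096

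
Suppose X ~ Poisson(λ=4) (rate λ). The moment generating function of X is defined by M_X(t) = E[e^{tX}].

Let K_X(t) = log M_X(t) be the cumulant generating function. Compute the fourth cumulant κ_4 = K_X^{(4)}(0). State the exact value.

M_X(t) = e^(4*e^(t) - 4)
K_X(t) = log M_X(t) = 4*e^(t) - 4
dK/dt = 4*e^(t)
d^2K/dt^2 = 4*e^(t)
d^3K/dt^3 = 4*e^(t)
d^4K/dt^4 = 4*e^(t)

κ_4 = d^4K/dt^4 |_{t=0} = 4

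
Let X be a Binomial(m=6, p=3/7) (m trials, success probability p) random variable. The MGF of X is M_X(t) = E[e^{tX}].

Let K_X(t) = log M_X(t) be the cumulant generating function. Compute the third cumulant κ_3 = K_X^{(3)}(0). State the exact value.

κ_3 = D^3[K](0) = 72/343

M_X(t) = (3*e^(t)/7 + 4/7)^6
K_X(t) = log M_X(t) = 6*log(3*e^(t)/7 + 4/7)
D^3[K](t) = (-216*e^(2*t) + 288*e^(t))/(27*e^(3*t) + 108*e^(2*t) + 144*e^(t) + 64)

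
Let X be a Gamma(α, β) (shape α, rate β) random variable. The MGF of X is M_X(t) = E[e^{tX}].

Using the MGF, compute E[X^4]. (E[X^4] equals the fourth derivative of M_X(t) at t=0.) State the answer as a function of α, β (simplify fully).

E[X^4] = d^4M/dt^4 |_{t=0} = α*(α^3 + 6*α^2 + 11*α + 6)/β^4

M_X(t) = (β/(β - t))^α
dM/dt = -α*β^α*(1/(β - t))^α/(-β + t)
d^2M/dt^2 = (α^2*β^α*(1/(β - t))^α + α*β^α*(1/(β - t))^α)/(β^2 - 2*β*t + t^2)
d^3M/dt^3 = (-α^3*β^α*(1/(β - t))^α - 3*α^2*β^α*(1/(β - t))^α - 2*α*β^α*(1/(β - t))^α)/(-β^3 + 3*β^2*t - 3*β*t^2 + t^3)
d^4M/dt^4 = (α^4*β^α*(1/(β - t))^α + 6*α^3*β^α*(1/(β - t))^α + 11*α^2*β^α*(1/(β - t))^α + 6*α*β^α*(1/(β - t))^α)/(β^4 - 4*β^3*t + 6*β^2*t^2 - 4*β*t^3 + t^4)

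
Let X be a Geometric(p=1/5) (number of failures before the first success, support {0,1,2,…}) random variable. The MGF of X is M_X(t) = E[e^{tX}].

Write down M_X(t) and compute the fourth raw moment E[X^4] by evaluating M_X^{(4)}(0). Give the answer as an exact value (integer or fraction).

E[X^4] = M′′′′(0) = 8676

M_X(t) = 1/(5*(1 - 4*e^(t)/5))
M′(t) = 4*e^(t)/(16*e^(2*t) - 40*e^(t) + 25)
M′′(t) = (-16*e^(2*t) - 20*e^(t))/(64*e^(3*t) - 240*e^(2*t) + 300*e^(t) - 125)
M′′′(t) = (64*e^(3*t) + 320*e^(2*t) + 100*e^(t))/(256*e^(4*t) - 1280*e^(3*t) + 2400*e^(2*t) - 2000*e^(t) + 625)
M′′′′(t) = (-256*e^(4*t) - 3520*e^(3*t) - 4400*e^(2*t) - 500*e^(t))/(1024*e^(5*t) - 6400*e^(4*t) + 16000*e^(3*t) - 20000*e^(2*t) + 12500*e^(t) - 3125)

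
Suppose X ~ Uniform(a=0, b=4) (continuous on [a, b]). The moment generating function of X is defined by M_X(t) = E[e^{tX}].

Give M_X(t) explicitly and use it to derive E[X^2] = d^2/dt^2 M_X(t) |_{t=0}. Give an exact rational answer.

M_X(t) = (e^(4*t) - 1)/(4*t)
D^2[M](t) = (8*t^2*e^(4*t) - 4*t*e^(4*t) + e^(4*t) - 1)/(2*t^3)

E[X^2] = D^2[M](0) = 16/3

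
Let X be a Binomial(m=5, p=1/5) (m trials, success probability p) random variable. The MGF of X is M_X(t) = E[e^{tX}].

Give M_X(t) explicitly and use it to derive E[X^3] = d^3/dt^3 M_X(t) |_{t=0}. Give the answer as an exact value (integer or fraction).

M_X(t) = (e^(t)/5 + 4/5)^5
D^3[M](t) = e^(5*t)/25 + 256*e^(4*t)/625 + 864*e^(3*t)/625 + 1024*e^(2*t)/625 + 256*e^(t)/625

E[X^3] = D^3[M](0) = 97/25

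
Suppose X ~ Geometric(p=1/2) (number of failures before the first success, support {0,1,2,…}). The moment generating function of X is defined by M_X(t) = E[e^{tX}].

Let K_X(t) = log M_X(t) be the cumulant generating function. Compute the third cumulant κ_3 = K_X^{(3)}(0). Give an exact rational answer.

M_X(t) = 1/(2*(1 - e^(t)/2))
K_X(t) = log M_X(t) = -log(1 - e^(t)/2) - log(2)
dK/dt = -e^(t)/(e^(t) - 2)
d^2K/dt^2 = 2*e^(t)/(e^(2*t) - 4*e^(t) + 4)
d^3K/dt^3 = (-2*e^(2*t) - 4*e^(t))/(e^(3*t) - 6*e^(2*t) + 12*e^(t) - 8)

κ_3 = d^3K/dt^3 |_{t=0} = 6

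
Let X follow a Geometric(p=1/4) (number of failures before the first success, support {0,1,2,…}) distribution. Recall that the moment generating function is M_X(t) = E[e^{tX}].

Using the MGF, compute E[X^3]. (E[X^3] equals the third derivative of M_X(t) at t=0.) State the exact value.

E[X^3] = M^(3)(0) = 219

M_X(t) = 1/(4*(1 - 3*e^(t)/4))
M^(3)(t) = (27*e^(3*t) + 144*e^(2*t) + 48*e^(t))/(81*e^(4*t) - 432*e^(3*t) + 864*e^(2*t) - 768*e^(t) + 256)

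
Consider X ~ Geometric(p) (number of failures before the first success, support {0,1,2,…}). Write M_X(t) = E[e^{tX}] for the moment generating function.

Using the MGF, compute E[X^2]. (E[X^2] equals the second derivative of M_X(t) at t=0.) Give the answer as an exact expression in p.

E[X^2] = D^2[M](0) = 1 - 3/p + 2/p^2

M_X(t) = p/(-(1 - p)*e^(t) + 1)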